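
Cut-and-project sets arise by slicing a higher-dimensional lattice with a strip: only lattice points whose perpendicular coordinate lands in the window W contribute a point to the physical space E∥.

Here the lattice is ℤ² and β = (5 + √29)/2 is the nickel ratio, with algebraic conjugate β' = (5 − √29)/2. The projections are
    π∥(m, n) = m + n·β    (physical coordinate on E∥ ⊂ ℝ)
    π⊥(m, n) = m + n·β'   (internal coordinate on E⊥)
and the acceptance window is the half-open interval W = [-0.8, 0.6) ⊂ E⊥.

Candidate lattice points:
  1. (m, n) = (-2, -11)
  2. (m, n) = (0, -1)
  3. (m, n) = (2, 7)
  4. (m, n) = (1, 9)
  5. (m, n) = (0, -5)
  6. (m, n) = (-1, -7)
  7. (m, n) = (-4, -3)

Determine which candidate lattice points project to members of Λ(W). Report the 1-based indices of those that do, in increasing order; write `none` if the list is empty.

1, 2, 4, 6

Numerically β ≈ 5.1926 and β' = −1/β ≈ -0.1926.
candidate 1: (m,n)=(-2,-11) → π∥ = -2-11·β ≈ -59.1184, π⊥ = -2-11·β' ≈ 0.1184 ∈ [-0.8, 0.6) ⇒ IN Λ
candidate 2: (m,n)=(0,-1) → π∥ = 0-1·β ≈ -5.1926, π⊥ = 0-1·β' ≈ 0.1926 ∈ [-0.8, 0.6) ⇒ IN Λ
candidate 3: (m,n)=(2,7) → π∥ = 2+7·β ≈ 38.3481, π⊥ = 2+7·β' ≈ 0.6519 ∉ [-0.8, 0.6) ⇒ out
candidate 4: (m,n)=(1,9) → π∥ = 1+9·β ≈ 47.7332, π⊥ = 1+9·β' ≈ -0.7332 ∈ [-0.8, 0.6) ⇒ IN Λ
candidate 5: (m,n)=(0,-5) → π∥ = 0-5·β ≈ -25.9629, π⊥ = 0-5·β' ≈ 0.9629 ∉ [-0.8, 0.6) ⇒ out
candidate 6: (m,n)=(-1,-7) → π∥ = -1-7·β ≈ -37.3481, π⊥ = -1-7·β' ≈ 0.3481 ∈ [-0.8, 0.6) ⇒ IN Λ
candidate 7: (m,n)=(-4,-3) → π∥ = -4-3·β ≈ -19.5777, π⊥ = -4-3·β' ≈ -3.4223 ∉ [-0.8, 0.6) ⇒ out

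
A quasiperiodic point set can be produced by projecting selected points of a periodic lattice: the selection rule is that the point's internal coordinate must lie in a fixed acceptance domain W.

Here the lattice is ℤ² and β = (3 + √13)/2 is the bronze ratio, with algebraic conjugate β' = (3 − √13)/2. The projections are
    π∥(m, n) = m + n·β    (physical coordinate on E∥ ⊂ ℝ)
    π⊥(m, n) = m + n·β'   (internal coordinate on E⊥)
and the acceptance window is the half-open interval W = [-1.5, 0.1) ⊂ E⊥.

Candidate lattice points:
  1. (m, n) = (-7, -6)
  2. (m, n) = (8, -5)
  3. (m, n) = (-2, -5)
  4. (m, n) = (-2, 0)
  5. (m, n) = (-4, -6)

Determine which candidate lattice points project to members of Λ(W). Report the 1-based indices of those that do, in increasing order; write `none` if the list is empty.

3

β' = (3−√13)/2 ≈ -0.3028.
candidate 1: (m,n)=(-7,-6) → π∥ = -7-6·β ≈ -26.8167, π⊥ = -7-6·β' ≈ -5.1833 ∉ [-1.5, 0.1) ⇒ out
candidate 2: (m,n)=(8,-5) → π∥ = 8-5·β ≈ -8.5139, π⊥ = 8-5·β' ≈ 9.5139 ∉ [-1.5, 0.1) ⇒ out
candidate 3: (m,n)=(-2,-5) → π∥ = -2-5·β ≈ -18.5139, π⊥ = -2-5·β' ≈ -0.4861 ∈ [-1.5, 0.1) ⇒ IN Λ
candidate 4: (m,n)=(-2,0) → π∥ = -2+0·β ≈ -2.0000, π⊥ = -2+0·β' ≈ -2.0000 ∉ [-1.5, 0.1) ⇒ out
candidate 5: (m,n)=(-4,-6) → π∥ = -4-6·β ≈ -23.8167, π⊥ = -4-6·β' ≈ -2.1833 ∉ [-1.5, 0.1) ⇒ out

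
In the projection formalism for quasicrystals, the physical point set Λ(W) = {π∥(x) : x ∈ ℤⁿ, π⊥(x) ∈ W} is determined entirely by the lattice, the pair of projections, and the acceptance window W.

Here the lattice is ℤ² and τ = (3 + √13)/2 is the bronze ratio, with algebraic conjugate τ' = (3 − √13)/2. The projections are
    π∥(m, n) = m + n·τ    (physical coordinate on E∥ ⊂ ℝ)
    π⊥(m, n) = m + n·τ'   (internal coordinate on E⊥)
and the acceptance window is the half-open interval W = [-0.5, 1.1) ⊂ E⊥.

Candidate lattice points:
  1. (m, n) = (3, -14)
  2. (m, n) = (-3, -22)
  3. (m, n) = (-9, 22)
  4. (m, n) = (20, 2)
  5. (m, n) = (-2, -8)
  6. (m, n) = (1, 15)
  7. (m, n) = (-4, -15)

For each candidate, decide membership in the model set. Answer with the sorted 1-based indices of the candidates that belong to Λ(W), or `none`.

5, 7

τ' = (3−√13)/2 ≈ -0.3028.
[1] lift (3,-14): star map gives 7.2389; window check -0.5 ≤ 7.2389 < 1.1 is false → out
[2] lift (-3,-22): star map gives 3.6611; window check -0.5 ≤ 3.6611 < 1.1 is false → out
[3] lift (-9,22): star map gives -15.6611; window check -0.5 ≤ -15.6611 < 1.1 is false → out
[4] lift (20,2): star map gives 19.3944; window check -0.5 ≤ 19.3944 < 1.1 is false → out
[5] lift (-2,-8): star map gives 0.4222; window check -0.5 ≤ 0.4222 < 1.1 is true → IN Λ
[6] lift (1,15): star map gives -3.5416; window check -0.5 ≤ -3.5416 < 1.1 is false → out
[7] lift (-4,-15): star map gives 0.5416; window check -0.5 ≤ 0.5416 < 1.1 is true → IN Λ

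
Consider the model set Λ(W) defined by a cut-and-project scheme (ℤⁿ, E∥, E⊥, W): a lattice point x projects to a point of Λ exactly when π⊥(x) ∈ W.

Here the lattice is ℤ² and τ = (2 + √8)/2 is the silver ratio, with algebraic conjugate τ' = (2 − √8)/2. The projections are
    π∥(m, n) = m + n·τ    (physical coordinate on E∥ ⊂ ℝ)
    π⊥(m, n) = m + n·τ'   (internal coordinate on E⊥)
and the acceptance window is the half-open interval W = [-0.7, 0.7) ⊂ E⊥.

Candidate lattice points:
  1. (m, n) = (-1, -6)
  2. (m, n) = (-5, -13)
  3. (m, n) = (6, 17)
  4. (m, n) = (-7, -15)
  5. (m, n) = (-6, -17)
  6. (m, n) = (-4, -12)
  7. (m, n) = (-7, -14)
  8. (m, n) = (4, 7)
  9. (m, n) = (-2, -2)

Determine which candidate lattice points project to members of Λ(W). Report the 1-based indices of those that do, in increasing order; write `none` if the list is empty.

2

τ' = (2−√8)/2 ≈ -0.4142.
[1] lift (-1,-6): star map gives 1.4853; window check -0.7 ≤ 1.4853 < 0.7 is false → out
[2] lift (-5,-13): star map gives 0.3848; window check -0.7 ≤ 0.3848 < 0.7 is true → IN Λ
[3] lift (6,17): star map gives -1.0416; window check -0.7 ≤ -1.0416 < 0.7 is false → out
[4] lift (-7,-15): star map gives -0.7868; window check -0.7 ≤ -0.7868 < 0.7 is false → out
[5] lift (-6,-17): star map gives 1.0416; window check -0.7 ≤ 1.0416 < 0.7 is false → out
[6] lift (-4,-12): star map gives 0.9706; window check -0.7 ≤ 0.9706 < 0.7 is false → out
[7] lift (-7,-14): star map gives -1.2010; window check -0.7 ≤ -1.2010 < 0.7 is false → out
[8] lift (4,7): star map gives 1.1005; window check -0.7 ≤ 1.1005 < 0.7 is false → out
[9] lift (-2,-2): star map gives -1.1716; window check -0.7 ≤ -1.1716 < 0.7 is false → out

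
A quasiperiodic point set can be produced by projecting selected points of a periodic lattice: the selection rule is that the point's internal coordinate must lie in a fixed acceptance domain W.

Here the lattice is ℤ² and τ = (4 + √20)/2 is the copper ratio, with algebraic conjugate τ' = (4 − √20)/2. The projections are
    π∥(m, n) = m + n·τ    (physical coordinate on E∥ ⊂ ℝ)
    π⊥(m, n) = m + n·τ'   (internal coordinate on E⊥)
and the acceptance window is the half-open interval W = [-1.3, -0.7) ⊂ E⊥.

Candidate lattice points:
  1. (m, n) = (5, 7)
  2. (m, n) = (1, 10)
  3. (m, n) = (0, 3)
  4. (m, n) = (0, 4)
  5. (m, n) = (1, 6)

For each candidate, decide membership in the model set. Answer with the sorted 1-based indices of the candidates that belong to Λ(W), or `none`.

Numerically τ ≈ 4.23607 and τ' = −1/τ ≈ -0.23607.
[1] lift (5,7): star map gives 3.34752; window check -1.3 ≤ 3.34752 < -0.7 is false → out
[2] lift (1,10): star map gives -1.36068; window check -1.3 ≤ -1.36068 < -0.7 is false → out
[3] lift (0,3): star map gives -0.70820; window check -1.3 ≤ -0.70820 < -0.7 is true → IN Λ
[4] lift (0,4): star map gives -0.94427; window check -1.3 ≤ -0.94427 < -0.7 is true → IN Λ
[5] lift (1,6): star map gives -0.41641; window check -1.3 ≤ -0.41641 < -0.7 is false → out

3, 4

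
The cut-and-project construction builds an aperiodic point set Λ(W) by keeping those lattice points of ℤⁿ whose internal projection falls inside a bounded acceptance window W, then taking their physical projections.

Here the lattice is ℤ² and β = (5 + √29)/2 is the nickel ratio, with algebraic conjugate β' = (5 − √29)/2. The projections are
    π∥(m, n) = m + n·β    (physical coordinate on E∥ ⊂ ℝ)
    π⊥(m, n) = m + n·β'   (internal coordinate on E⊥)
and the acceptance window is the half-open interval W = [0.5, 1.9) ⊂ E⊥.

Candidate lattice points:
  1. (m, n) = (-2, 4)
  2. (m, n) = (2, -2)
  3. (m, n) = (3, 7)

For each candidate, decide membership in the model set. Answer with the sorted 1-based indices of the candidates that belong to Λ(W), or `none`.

3

Compute β' = (5−√29)/2 = -0.192582, so π⊥(m,n) = m -0.192582·n.
candidate 1: (m,n)=(-2,4) → π∥ = -2+4·β ≈ 18.770330, π⊥ = -2+4·β' ≈ -2.770330 ∉ [0.5, 1.9) ⇒ out
candidate 2: (m,n)=(2,-2) → π∥ = 2-2·β ≈ -8.385165, π⊥ = 2-2·β' ≈ 2.385165 ∉ [0.5, 1.9) ⇒ out
candidate 3: (m,n)=(3,7) → π∥ = 3+7·β ≈ 39.348077, π⊥ = 3+7·β' ≈ 1.651923 ∈ [0.5, 1.9) ⇒ IN Λ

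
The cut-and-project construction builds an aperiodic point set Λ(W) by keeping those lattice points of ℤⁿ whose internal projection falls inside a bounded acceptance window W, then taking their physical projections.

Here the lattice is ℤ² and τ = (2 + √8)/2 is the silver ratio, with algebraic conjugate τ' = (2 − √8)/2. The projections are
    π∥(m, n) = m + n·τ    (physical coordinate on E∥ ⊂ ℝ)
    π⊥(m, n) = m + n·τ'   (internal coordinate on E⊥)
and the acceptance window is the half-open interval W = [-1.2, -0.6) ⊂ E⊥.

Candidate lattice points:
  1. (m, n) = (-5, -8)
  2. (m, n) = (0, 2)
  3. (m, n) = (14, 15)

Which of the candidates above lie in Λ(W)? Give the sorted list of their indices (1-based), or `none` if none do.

Numerically τ ≈ 2.4142 and τ' = −1/τ ≈ -0.4142.
#1 (-5,-8): internal coord -5 + (-8)·τ' = -1.6863; -1.6863 ∉ [-1.2, -0.6) → out
#2 (0,2): internal coord 0 + (2)·τ' = -0.8284; -0.8284 ∈ [-1.2, -0.6) → IN Λ
#3 (14,15): internal coord 14 + (15)·τ' = +7.7868; +7.7868 ∉ [-1.2, -0.6) → out

2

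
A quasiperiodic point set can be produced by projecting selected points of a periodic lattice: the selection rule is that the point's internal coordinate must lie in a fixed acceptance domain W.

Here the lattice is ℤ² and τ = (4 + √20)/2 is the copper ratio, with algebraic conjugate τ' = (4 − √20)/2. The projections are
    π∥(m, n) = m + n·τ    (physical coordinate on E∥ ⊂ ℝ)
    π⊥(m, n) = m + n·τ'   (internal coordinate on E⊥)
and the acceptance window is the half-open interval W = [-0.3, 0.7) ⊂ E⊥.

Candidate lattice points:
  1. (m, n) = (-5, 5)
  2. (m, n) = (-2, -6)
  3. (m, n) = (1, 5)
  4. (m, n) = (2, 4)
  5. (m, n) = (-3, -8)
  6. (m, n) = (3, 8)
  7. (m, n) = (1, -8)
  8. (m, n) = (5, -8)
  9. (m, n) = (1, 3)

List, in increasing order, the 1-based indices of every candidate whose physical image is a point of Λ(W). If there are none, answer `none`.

3, 9

τ' = (4−√20)/2 ≈ -0.2361.
#1 (-5,5): internal coord -5 + (5)·τ' = -6.1803; -6.1803 ∉ [-0.3, 0.7) → out
#2 (-2,-6): internal coord -2 + (-6)·τ' = -0.5836; -0.5836 ∉ [-0.3, 0.7) → out
#3 (1,5): internal coord 1 + (5)·τ' = -0.1803; -0.1803 ∈ [-0.3, 0.7) → IN Λ
#4 (2,4): internal coord 2 + (4)·τ' = +1.0557; +1.0557 ∉ [-0.3, 0.7) → out
#5 (-3,-8): internal coord -3 + (-8)·τ' = -1.1115; -1.1115 ∉ [-0.3, 0.7) → out
#6 (3,8): internal coord 3 + (8)·τ' = +1.1115; +1.1115 ∉ [-0.3, 0.7) → out
#7 (1,-8): internal coord 1 + (-8)·τ' = +2.8885; +2.8885 ∉ [-0.3, 0.7) → out
#8 (5,-8): internal coord 5 + (-8)·τ' = +6.8885; +6.8885 ∉ [-0.3, 0.7) → out
#9 (1,3): internal coord 1 + (3)·τ' = +0.2918; +0.2918 ∈ [-0.3, 0.7) → IN Λ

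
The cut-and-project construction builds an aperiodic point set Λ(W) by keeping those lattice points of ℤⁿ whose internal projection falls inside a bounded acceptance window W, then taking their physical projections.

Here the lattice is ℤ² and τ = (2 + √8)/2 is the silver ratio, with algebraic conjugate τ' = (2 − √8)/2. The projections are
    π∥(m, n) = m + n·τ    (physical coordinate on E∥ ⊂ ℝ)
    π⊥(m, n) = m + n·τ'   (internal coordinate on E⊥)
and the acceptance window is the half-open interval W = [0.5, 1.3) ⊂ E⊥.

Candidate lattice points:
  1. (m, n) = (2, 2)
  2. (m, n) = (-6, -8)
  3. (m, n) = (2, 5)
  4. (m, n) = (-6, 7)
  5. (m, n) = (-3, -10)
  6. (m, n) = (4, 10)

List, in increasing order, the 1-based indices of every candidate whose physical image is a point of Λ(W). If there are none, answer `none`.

τ' = (2−√8)/2 ≈ -0.414214.
[1] lift (2,2): star map gives 1.171573; window check 0.5 ≤ 1.171573 < 1.3 is true → IN Λ
[2] lift (-6,-8): star map gives -2.686292; window check 0.5 ≤ -2.686292 < 1.3 is false → out
[3] lift (2,5): star map gives -0.071068; window check 0.5 ≤ -0.071068 < 1.3 is false → out
[4] lift (-6,7): star map gives -8.899495; window check 0.5 ≤ -8.899495 < 1.3 is false → out
[5] lift (-3,-10): star map gives 1.142136; window check 0.5 ≤ 1.142136 < 1.3 is true → IN Λ
[6] lift (4,10): star map gives -0.142136; window check 0.5 ≤ -0.142136 < 1.3 is false → out

1, 5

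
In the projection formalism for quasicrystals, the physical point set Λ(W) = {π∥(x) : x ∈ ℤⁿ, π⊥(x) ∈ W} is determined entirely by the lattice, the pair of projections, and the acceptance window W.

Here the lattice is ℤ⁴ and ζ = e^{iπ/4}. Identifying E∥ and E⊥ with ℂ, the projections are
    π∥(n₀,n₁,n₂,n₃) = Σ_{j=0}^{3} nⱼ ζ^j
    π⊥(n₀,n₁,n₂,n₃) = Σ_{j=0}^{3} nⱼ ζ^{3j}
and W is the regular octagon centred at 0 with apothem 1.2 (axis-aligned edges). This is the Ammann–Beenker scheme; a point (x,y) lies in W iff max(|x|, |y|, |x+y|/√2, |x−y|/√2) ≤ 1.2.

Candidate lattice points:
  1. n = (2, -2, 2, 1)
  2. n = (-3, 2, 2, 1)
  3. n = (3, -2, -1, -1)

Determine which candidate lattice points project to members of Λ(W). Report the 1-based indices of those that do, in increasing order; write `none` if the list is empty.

none

With ζ = e^{iπ/4} the internal vectors are ζ^0,ζ^3,ζ^6,ζ^9.
#1 (2, -2, 2, 1): internal (4.1213, -2.7071); octagon support 4.8284 vs apothem 1.2 → ∉ W
#2 (-3, 2, 2, 1): internal (-3.7071, 0.1213); octagon support 3.7071 vs apothem 1.2 → ∉ W
#3 (3, -2, -1, -1): internal (3.7071, -1.1213); octagon support 3.7071 vs apothem 1.2 → ∉ W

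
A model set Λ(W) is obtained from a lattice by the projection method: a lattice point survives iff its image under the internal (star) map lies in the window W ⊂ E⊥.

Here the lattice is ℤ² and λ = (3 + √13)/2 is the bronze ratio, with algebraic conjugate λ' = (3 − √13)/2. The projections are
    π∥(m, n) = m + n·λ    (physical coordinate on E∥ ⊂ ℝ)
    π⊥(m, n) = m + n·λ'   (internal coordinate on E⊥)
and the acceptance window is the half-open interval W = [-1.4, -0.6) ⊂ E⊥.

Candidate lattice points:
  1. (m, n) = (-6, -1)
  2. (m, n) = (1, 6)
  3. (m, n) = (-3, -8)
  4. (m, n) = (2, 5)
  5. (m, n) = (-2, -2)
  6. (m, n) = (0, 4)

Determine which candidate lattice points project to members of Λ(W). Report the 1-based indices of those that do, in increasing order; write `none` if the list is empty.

Compute λ' = (3−√13)/2 = -0.30278, so π⊥(m,n) = m -0.30278·n.
[1] lift (-6,-1): star map gives -5.69722; window check -1.4 ≤ -5.69722 < -0.6 is false → out
[2] lift (1,6): star map gives -0.81665; window check -1.4 ≤ -0.81665 < -0.6 is true → IN Λ
[3] lift (-3,-8): star map gives -0.57779; window check -1.4 ≤ -0.57779 < -0.6 is false → out
[4] lift (2,5): star map gives 0.48612; window check -1.4 ≤ 0.48612 < -0.6 is false → out
[5] lift (-2,-2): star map gives -1.39445; window check -1.4 ≤ -1.39445 < -0.6 is true → IN Λ
[6] lift (0,4): star map gives -1.21110; window check -1.4 ≤ -1.21110 < -0.6 is true → IN Λ

2, 5, 6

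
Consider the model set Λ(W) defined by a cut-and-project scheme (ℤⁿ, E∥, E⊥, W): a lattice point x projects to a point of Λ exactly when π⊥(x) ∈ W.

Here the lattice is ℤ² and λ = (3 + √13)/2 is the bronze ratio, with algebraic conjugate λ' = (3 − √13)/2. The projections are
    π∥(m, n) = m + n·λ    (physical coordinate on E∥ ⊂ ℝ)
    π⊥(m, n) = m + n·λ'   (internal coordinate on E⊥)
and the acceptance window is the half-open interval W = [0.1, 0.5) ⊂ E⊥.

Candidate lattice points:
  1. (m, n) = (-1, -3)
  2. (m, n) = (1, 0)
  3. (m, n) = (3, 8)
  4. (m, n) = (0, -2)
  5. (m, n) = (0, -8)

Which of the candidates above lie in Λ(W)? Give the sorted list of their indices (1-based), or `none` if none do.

none

Numerically λ ≈ 3.3028 and λ' = −1/λ ≈ -0.3028.
candidate 1: (m,n)=(-1,-3) → π∥ = -1-3·λ ≈ -10.9083, π⊥ = -1-3·λ' ≈ -0.0917 ∉ [0.1, 0.5) ⇒ out
candidate 2: (m,n)=(1,0) → π∥ = 1+0·λ ≈ 1.0000, π⊥ = 1+0·λ' ≈ 1.0000 ∉ [0.1, 0.5) ⇒ out
candidate 3: (m,n)=(3,8) → π∥ = 3+8·λ ≈ 29.4222, π⊥ = 3+8·λ' ≈ 0.5778 ∉ [0.1, 0.5) ⇒ out
candidate 4: (m,n)=(0,-2) → π∥ = 0-2·λ ≈ -6.6056, π⊥ = 0-2·λ' ≈ 0.6056 ∉ [0.1, 0.5) ⇒ out
candidate 5: (m,n)=(0,-8) → π∥ = 0-8·λ ≈ -26.4222, π⊥ = 0-8·λ' ≈ 2.4222 ∉ [0.1, 0.5) ⇒ out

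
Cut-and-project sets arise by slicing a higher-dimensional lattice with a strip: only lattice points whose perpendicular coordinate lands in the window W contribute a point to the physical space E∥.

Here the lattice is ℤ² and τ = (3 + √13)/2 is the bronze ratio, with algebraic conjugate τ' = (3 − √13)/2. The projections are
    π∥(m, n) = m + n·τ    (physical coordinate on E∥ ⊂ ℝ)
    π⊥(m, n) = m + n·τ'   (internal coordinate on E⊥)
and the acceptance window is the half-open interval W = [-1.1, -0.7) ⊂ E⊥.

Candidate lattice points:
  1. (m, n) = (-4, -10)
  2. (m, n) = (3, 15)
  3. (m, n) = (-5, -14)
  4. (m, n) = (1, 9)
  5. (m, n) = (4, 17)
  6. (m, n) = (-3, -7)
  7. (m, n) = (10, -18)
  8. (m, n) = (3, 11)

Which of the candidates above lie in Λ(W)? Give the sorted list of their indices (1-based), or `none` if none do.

Numerically τ ≈ 3.302776 and τ' = −1/τ ≈ -0.302776.
candidate 1: (m,n)=(-4,-10) → π∥ = -4-10·τ ≈ -37.027756, π⊥ = -4-10·τ' ≈ -0.972244 ∈ [-1.1, -0.7) ⇒ IN Λ
candidate 2: (m,n)=(3,15) → π∥ = 3+15·τ ≈ 52.541635, π⊥ = 3+15·τ' ≈ -1.541635 ∉ [-1.1, -0.7) ⇒ out
candidate 3: (m,n)=(-5,-14) → π∥ = -5-14·τ ≈ -51.238859, π⊥ = -5-14·τ' ≈ -0.761141 ∈ [-1.1, -0.7) ⇒ IN Λ
candidate 4: (m,n)=(1,9) → π∥ = 1+9·τ ≈ 30.724981, π⊥ = 1+9·τ' ≈ -1.724981 ∉ [-1.1, -0.7) ⇒ out
candidate 5: (m,n)=(4,17) → π∥ = 4+17·τ ≈ 60.147186, π⊥ = 4+17·τ' ≈ -1.147186 ∉ [-1.1, -0.7) ⇒ out
candidate 6: (m,n)=(-3,-7) → π∥ = -3-7·τ ≈ -26.119429, π⊥ = -3-7·τ' ≈ -0.880571 ∈ [-1.1, -0.7) ⇒ IN Λ
candidate 7: (m,n)=(10,-18) → π∥ = 10-18·τ ≈ -49.449961, π⊥ = 10-18·τ' ≈ 15.449961 ∉ [-1.1, -0.7) ⇒ out
candidate 8: (m,n)=(3,11) → π∥ = 3+11·τ ≈ 39.330532, π⊥ = 3+11·τ' ≈ -0.330532 ∉ [-1.1, -0.7) ⇒ out

1, 3, 6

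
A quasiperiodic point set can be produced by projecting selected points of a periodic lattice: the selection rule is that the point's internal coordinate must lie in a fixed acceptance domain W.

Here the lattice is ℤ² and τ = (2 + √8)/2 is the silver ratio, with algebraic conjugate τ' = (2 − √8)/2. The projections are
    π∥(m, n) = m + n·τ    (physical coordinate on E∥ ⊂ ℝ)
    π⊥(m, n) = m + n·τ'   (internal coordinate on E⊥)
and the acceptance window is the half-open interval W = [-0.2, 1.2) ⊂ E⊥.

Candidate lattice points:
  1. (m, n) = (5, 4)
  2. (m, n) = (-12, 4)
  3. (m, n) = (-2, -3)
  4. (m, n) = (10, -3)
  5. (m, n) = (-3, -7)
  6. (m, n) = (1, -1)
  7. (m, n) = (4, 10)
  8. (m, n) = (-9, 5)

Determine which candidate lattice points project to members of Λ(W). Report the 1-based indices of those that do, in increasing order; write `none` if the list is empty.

Numerically τ ≈ 2.414214 and τ' = −1/τ ≈ -0.414214.
#1 (5,4): internal coord 5 + (4)·τ' = +3.343146; +3.343146 ∉ [-0.2, 1.2) → out
#2 (-12,4): internal coord -12 + (4)·τ' = -13.656854; -13.656854 ∉ [-0.2, 1.2) → out
#3 (-2,-3): internal coord -2 + (-3)·τ' = -0.757359; -0.757359 ∉ [-0.2, 1.2) → out
#4 (10,-3): internal coord 10 + (-3)·τ' = +11.242641; +11.242641 ∉ [-0.2, 1.2) → out
#5 (-3,-7): internal coord -3 + (-7)·τ' = -0.100505; -0.100505 ∈ [-0.2, 1.2) → IN Λ
#6 (1,-1): internal coord 1 + (-1)·τ' = +1.414214; +1.414214 ∉ [-0.2, 1.2) → out
#7 (4,10): internal coord 4 + (10)·τ' = -0.142136; -0.142136 ∈ [-0.2, 1.2) → IN Λ
#8 (-9,5): internal coord -9 + (5)·τ' = -11.071068; -11.071068 ∉ [-0.2, 1.2) → out

5, 7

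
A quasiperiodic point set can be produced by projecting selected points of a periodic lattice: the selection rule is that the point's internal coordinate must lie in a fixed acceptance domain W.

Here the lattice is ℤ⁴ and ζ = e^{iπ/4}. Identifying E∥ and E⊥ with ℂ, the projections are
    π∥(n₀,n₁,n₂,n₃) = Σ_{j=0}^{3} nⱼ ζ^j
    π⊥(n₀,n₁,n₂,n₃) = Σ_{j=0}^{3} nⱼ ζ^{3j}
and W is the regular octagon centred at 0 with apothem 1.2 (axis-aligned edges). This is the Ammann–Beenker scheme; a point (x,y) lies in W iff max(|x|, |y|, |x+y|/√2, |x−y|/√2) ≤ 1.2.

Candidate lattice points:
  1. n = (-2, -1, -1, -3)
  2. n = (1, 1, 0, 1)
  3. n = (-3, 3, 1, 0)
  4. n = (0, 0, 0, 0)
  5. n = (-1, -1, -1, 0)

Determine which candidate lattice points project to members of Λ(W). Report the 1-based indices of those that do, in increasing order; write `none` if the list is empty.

4, 5

With ζ = e^{iπ/4} the internal vectors are ζ^0,ζ^3,ζ^6,ζ^9.
candidate 1: n = (-2, -1, -1, -3) → π⊥ ≈ (-3.414214, -1.828427); max(|x|,|y|,|x±y|/√2) = 3.707107 > 1.2 ⇒ ∉ W
candidate 2: n = (1, 1, 0, 1) → π⊥ ≈ (+1.000000, +1.414214); max(|x|,|y|,|x±y|/√2) = 1.707107 > 1.2 ⇒ ∉ W
candidate 3: n = (-3, 3, 1, 0) → π⊥ ≈ (-5.121320, +1.121320); max(|x|,|y|,|x±y|/√2) = 5.121320 > 1.2 ⇒ ∉ W
candidate 4: n = (0, 0, 0, 0) → π⊥ ≈ (+0.000000, +0.000000); max(|x|,|y|,|x±y|/√2) = 0.000000 ≤ 1.2 ⇒ ∈ W
candidate 5: n = (-1, -1, -1, 0) → π⊥ ≈ (-0.292893, +0.292893); max(|x|,|y|,|x±y|/√2) = 0.414214 ≤ 1.2 ⇒ ∈ W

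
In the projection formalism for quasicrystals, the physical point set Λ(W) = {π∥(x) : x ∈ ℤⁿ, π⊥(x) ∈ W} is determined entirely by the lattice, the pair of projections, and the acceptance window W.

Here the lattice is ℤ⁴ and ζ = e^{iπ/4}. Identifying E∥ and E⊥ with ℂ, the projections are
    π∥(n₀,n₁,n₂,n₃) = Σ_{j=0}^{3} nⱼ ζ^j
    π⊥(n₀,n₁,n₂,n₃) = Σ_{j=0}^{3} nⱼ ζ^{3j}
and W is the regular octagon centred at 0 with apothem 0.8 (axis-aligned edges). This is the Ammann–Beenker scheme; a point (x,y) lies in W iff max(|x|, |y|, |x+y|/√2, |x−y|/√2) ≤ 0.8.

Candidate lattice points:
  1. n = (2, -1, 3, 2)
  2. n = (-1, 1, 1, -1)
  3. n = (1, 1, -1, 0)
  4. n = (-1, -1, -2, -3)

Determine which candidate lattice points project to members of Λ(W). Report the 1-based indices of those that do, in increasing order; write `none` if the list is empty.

none

π⊥(n) = n₀ + n₁ζ³ + n₂ζ⁶ + n₃ζ⁹ where ζ = e^{iπ/4}.
#1 (2, -1, 3, 2): internal (4.1213, -2.2929); octagon support 4.5355 vs apothem 0.8 → ∉ W
#2 (-1, 1, 1, -1): internal (-2.4142, -1.0000); octagon support 2.4142 vs apothem 0.8 → ∉ W
#3 (1, 1, -1, 0): internal (0.2929, 1.7071); octagon support 1.7071 vs apothem 0.8 → ∉ W
#4 (-1, -1, -2, -3): internal (-2.4142, -0.8284); octagon support 2.4142 vs apothem 0.8 → ∉ W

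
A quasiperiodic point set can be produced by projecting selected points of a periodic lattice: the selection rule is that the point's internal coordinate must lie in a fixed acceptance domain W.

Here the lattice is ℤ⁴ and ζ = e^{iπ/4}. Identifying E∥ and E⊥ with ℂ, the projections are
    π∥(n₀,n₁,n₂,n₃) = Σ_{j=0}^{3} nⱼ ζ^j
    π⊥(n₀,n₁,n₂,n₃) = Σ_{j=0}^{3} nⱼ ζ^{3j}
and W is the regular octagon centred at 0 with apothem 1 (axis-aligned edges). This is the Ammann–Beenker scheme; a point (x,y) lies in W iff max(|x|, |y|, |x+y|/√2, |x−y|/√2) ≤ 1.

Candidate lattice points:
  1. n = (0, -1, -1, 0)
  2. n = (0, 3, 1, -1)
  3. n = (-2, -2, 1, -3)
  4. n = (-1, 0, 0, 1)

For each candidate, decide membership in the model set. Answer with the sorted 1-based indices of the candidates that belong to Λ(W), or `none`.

1, 4

π⊥(n) = n₀ + n₁ζ³ + n₂ζ⁶ + n₃ζ⁹ where ζ = e^{iπ/4}.
#1 (0, -1, -1, 0): internal (0.70711, 0.29289); octagon support 0.70711 vs apothem 1 → ∈ W
#2 (0, 3, 1, -1): internal (-2.82843, 0.41421); octagon support 2.82843 vs apothem 1 → ∉ W
#3 (-2, -2, 1, -3): internal (-2.70711, -4.53553); octagon support 5.12132 vs apothem 1 → ∉ W
#4 (-1, 0, 0, 1): internal (-0.29289, 0.70711); octagon support 0.70711 vs apothem 1 → ∈ W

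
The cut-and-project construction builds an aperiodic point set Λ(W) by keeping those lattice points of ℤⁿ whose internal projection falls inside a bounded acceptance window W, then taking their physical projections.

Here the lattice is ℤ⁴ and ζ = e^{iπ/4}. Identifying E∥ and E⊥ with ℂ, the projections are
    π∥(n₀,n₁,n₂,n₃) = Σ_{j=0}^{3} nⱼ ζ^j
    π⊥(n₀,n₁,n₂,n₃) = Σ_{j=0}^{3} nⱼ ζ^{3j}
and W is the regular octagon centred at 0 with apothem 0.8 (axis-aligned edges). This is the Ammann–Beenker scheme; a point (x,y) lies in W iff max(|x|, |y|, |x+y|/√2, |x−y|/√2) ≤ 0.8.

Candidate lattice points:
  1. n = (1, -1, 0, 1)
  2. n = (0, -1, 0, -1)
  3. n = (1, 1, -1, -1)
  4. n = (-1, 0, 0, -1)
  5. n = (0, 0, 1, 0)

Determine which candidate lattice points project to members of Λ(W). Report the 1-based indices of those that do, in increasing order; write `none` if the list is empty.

Internal map: ζ^{3j} for j=0..3 gives (1,0), (−√2/2,√2/2), (0,−1), (√2/2,√2/2).
#1 (1, -1, 0, 1): internal (2.4142, 0.0000); octagon support 2.4142 vs apothem 0.8 → ∉ W
#2 (0, -1, 0, -1): internal (0.0000, -1.4142); octagon support 1.4142 vs apothem 0.8 → ∉ W
#3 (1, 1, -1, -1): internal (-0.4142, 1.0000); octagon support 1.0000 vs apothem 0.8 → ∉ W
#4 (-1, 0, 0, -1): internal (-1.7071, -0.7071); octagon support 1.7071 vs apothem 0.8 → ∉ W
#5 (0, 0, 1, 0): internal (0.0000, -1.0000); octagon support 1.0000 vs apothem 0.8 → ∉ W

none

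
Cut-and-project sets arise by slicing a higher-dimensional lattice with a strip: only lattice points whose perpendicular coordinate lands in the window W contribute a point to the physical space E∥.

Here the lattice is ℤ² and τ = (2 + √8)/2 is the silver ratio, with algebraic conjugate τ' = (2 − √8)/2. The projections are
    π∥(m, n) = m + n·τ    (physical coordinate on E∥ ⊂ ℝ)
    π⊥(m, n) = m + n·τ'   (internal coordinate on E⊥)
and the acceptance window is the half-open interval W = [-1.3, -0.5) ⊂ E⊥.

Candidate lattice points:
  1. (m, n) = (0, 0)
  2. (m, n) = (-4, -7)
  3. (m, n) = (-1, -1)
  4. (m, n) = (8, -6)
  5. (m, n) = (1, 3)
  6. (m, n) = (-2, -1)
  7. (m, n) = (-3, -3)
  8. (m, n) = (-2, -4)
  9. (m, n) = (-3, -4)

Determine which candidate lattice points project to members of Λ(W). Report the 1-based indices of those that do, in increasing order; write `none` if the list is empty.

Compute τ' = (2−√8)/2 = -0.414214, so π⊥(m,n) = m -0.414214·n.
#1 (0,0): internal coord 0 + (0)·τ' = +0.000000; +0.000000 ∉ [-1.3, -0.5) → out
#2 (-4,-7): internal coord -4 + (-7)·τ' = -1.100505; -1.100505 ∈ [-1.3, -0.5) → IN Λ
#3 (-1,-1): internal coord -1 + (-1)·τ' = -0.585786; -0.585786 ∈ [-1.3, -0.5) → IN Λ
#4 (8,-6): internal coord 8 + (-6)·τ' = +10.485281; +10.485281 ∉ [-1.3, -0.5) → out
#5 (1,3): internal coord 1 + (3)·τ' = -0.242641; -0.242641 ∉ [-1.3, -0.5) → out
#6 (-2,-1): internal coord -2 + (-1)·τ' = -1.585786; -1.585786 ∉ [-1.3, -0.5) → out
#7 (-3,-3): internal coord -3 + (-3)·τ' = -1.757359; -1.757359 ∉ [-1.3, -0.5) → out
#8 (-2,-4): internal coord -2 + (-4)·τ' = -0.343146; -0.343146 ∉ [-1.3, -0.5) → out
#9 (-3,-4): internal coord -3 + (-4)·τ' = -1.343146; -1.343146 ∉ [-1.3, -0.5) → out

2, 3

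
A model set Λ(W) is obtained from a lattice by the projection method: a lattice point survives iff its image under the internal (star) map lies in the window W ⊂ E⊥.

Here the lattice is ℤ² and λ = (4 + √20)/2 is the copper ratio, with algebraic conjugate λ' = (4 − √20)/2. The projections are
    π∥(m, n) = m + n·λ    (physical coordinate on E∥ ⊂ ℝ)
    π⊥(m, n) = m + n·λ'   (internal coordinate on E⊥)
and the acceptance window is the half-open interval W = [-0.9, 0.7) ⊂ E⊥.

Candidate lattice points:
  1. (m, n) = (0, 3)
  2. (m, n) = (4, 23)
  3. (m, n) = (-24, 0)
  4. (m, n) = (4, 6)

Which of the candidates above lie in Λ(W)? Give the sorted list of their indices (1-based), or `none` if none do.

λ' = (4−√20)/2 ≈ -0.23607.
#1 (0,3): internal coord 0 + (3)·λ' = -0.70820; -0.70820 ∈ [-0.9, 0.7) → IN Λ
#2 (4,23): internal coord 4 + (23)·λ' = -1.42956; -1.42956 ∉ [-0.9, 0.7) → out
#3 (-24,0): internal coord -24 + (0)·λ' = -24.00000; -24.00000 ∉ [-0.9, 0.7) → out
#4 (4,6): internal coord 4 + (6)·λ' = +2.58359; +2.58359 ∉ [-0.9, 0.7) → out

1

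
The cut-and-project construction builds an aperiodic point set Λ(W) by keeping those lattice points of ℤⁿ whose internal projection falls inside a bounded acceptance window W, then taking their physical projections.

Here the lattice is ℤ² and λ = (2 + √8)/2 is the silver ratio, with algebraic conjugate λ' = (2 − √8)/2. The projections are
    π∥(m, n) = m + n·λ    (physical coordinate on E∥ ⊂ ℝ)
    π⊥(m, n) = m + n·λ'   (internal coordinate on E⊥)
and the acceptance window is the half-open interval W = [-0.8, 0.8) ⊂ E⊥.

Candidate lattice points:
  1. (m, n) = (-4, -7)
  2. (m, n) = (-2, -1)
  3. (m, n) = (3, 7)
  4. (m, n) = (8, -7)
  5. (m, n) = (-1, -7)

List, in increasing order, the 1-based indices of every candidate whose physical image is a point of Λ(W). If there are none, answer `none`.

Compute λ' = (2−√8)/2 = -0.4142, so π⊥(m,n) = m -0.4142·n.
candidate 1: (m,n)=(-4,-7) → π∥ = -4-7·λ ≈ -20.8995, π⊥ = -4-7·λ' ≈ -1.1005 ∉ [-0.8, 0.8) ⇒ out
candidate 2: (m,n)=(-2,-1) → π∥ = -2-1·λ ≈ -4.4142, π⊥ = -2-1·λ' ≈ -1.5858 ∉ [-0.8, 0.8) ⇒ out
candidate 3: (m,n)=(3,7) → π∥ = 3+7·λ ≈ 19.8995, π⊥ = 3+7·λ' ≈ 0.1005 ∈ [-0.8, 0.8) ⇒ IN Λ
candidate 4: (m,n)=(8,-7) → π∥ = 8-7·λ ≈ -8.8995, π⊥ = 8-7·λ' ≈ 10.8995 ∉ [-0.8, 0.8) ⇒ out
candidate 5: (m,n)=(-1,-7) → π∥ = -1-7·λ ≈ -17.8995, π⊥ = -1-7·λ' ≈ 1.8995 ∉ [-0.8, 0.8) ⇒ out

3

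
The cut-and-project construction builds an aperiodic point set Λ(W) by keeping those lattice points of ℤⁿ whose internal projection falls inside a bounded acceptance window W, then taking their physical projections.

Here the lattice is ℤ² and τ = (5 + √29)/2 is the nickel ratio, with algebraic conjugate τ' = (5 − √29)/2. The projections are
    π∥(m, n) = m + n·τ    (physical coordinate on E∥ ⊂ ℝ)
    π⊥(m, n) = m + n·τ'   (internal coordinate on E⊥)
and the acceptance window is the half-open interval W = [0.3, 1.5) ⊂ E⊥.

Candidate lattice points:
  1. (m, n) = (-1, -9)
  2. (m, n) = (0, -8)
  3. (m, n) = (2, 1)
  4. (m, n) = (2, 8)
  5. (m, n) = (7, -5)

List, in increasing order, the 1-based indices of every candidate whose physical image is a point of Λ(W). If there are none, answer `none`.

1, 4

τ' = (5−√29)/2 ≈ -0.19258.
#1 (-1,-9): internal coord -1 + (-9)·τ' = +0.73324; +0.73324 ∈ [0.3, 1.5) → IN Λ
#2 (0,-8): internal coord 0 + (-8)·τ' = +1.54066; +1.54066 ∉ [0.3, 1.5) → out
#3 (2,1): internal coord 2 + (1)·τ' = +1.80742; +1.80742 ∉ [0.3, 1.5) → out
#4 (2,8): internal coord 2 + (8)·τ' = +0.45934; +0.45934 ∈ [0.3, 1.5) → IN Λ
#5 (7,-5): internal coord 7 + (-5)·τ' = +7.96291; +7.96291 ∉ [0.3, 1.5) → out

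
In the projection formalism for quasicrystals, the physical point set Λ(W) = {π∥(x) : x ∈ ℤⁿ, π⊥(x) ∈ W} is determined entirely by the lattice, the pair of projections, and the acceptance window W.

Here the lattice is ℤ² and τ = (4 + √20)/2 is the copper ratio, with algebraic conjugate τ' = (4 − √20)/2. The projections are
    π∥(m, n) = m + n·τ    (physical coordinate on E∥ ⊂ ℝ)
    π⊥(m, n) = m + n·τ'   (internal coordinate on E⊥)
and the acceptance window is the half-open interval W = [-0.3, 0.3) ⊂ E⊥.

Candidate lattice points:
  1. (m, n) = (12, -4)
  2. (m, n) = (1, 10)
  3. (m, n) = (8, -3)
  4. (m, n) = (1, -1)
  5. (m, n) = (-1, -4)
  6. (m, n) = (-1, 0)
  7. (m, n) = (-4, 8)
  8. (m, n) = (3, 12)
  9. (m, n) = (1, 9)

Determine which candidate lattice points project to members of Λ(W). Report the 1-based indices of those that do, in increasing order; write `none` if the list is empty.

Compute τ' = (4−√20)/2 = -0.23607, so π⊥(m,n) = m -0.23607·n.
[1] lift (12,-4): star map gives 12.94427; window check -0.3 ≤ 12.94427 < 0.3 is false → out
[2] lift (1,10): star map gives -1.36068; window check -0.3 ≤ -1.36068 < 0.3 is false → out
[3] lift (8,-3): star map gives 8.70820; window check -0.3 ≤ 8.70820 < 0.3 is false → out
[4] lift (1,-1): star map gives 1.23607; window check -0.3 ≤ 1.23607 < 0.3 is false → out
[5] lift (-1,-4): star map gives -0.05573; window check -0.3 ≤ -0.05573 < 0.3 is true → IN Λ
[6] lift (-1,0): star map gives -1.00000; window check -0.3 ≤ -1.00000 < 0.3 is false → out
[7] lift (-4,8): star map gives -5.88854; window check -0.3 ≤ -5.88854 < 0.3 is false → out
[8] lift (3,12): star map gives 0.16718; window check -0.3 ≤ 0.16718 < 0.3 is true → IN Λ
[9] lift (1,9): star map gives -1.12461; window check -0.3 ≤ -1.12461 < 0.3 is false → out

5, 8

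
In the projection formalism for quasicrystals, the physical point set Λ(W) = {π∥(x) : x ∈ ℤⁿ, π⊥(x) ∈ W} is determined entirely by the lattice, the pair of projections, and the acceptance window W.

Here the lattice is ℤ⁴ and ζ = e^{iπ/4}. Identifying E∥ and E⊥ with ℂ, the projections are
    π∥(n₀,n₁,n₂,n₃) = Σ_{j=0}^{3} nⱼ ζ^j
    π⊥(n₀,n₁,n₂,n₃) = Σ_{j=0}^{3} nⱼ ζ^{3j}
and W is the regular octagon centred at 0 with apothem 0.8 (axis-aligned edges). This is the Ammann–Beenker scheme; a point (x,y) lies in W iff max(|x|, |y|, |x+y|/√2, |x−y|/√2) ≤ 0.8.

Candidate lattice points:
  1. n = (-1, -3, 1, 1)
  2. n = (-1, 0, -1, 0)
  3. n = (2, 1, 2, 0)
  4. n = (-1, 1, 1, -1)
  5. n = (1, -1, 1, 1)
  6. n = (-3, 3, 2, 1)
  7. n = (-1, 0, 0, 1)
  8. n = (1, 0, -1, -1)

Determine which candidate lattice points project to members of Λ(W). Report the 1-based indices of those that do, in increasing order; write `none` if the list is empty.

7, 8

Internal map: ζ^{3j} for j=0..3 gives (1,0), (−√2/2,√2/2), (0,−1), (√2/2,√2/2).
candidate 1: n = (-1, -3, 1, 1) → π⊥ ≈ (+1.82843, -2.41421); max(|x|,|y|,|x±y|/√2) = 3.00000 > 0.8 ⇒ ∉ W
candidate 2: n = (-1, 0, -1, 0) → π⊥ ≈ (-1.00000, +1.00000); max(|x|,|y|,|x±y|/√2) = 1.41421 > 0.8 ⇒ ∉ W
candidate 3: n = (2, 1, 2, 0) → π⊥ ≈ (+1.29289, -1.29289); max(|x|,|y|,|x±y|/√2) = 1.82843 > 0.8 ⇒ ∉ W
candidate 4: n = (-1, 1, 1, -1) → π⊥ ≈ (-2.41421, -1.00000); max(|x|,|y|,|x±y|/√2) = 2.41421 > 0.8 ⇒ ∉ W
candidate 5: n = (1, -1, 1, 1) → π⊥ ≈ (+2.41421, -1.00000); max(|x|,|y|,|x±y|/√2) = 2.41421 > 0.8 ⇒ ∉ W
candidate 6: n = (-3, 3, 2, 1) → π⊥ ≈ (-4.41421, +0.82843); max(|x|,|y|,|x±y|/√2) = 4.41421 > 0.8 ⇒ ∉ W
candidate 7: n = (-1, 0, 0, 1) → π⊥ ≈ (-0.29289, +0.70711); max(|x|,|y|,|x±y|/√2) = 0.70711 ≤ 0.8 ⇒ ∈ W
candidate 8: n = (1, 0, -1, -1) → π⊥ ≈ (+0.29289, +0.29289); max(|x|,|y|,|x±y|/√2) = 0.41421 ≤ 0.8 ⇒ ∈ W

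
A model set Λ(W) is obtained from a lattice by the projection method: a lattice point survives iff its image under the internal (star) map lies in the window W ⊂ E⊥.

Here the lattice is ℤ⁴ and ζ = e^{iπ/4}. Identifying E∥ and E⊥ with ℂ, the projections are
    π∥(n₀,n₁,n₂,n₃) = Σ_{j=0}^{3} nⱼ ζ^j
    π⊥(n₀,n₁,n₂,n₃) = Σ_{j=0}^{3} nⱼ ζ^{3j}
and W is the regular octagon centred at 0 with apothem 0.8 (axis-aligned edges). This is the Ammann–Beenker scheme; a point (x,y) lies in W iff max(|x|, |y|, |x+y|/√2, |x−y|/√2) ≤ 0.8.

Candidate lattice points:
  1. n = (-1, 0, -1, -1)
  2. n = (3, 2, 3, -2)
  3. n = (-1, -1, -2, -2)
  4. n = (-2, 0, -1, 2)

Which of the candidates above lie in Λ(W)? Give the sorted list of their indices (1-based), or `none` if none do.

none

With ζ = e^{iπ/4} the internal vectors are ζ^0,ζ^3,ζ^6,ζ^9.
candidate 1: n = (-1, 0, -1, -1) → π⊥ ≈ (-1.70711, +0.29289); max(|x|,|y|,|x±y|/√2) = 1.70711 > 0.8 ⇒ ∉ W
candidate 2: n = (3, 2, 3, -2) → π⊥ ≈ (+0.17157, -3.00000); max(|x|,|y|,|x±y|/√2) = 3.00000 > 0.8 ⇒ ∉ W
candidate 3: n = (-1, -1, -2, -2) → π⊥ ≈ (-1.70711, -0.12132); max(|x|,|y|,|x±y|/√2) = 1.70711 > 0.8 ⇒ ∉ W
candidate 4: n = (-2, 0, -1, 2) → π⊥ ≈ (-0.58579, +2.41421); max(|x|,|y|,|x±y|/√2) = 2.41421 > 0.8 ⇒ ∉ W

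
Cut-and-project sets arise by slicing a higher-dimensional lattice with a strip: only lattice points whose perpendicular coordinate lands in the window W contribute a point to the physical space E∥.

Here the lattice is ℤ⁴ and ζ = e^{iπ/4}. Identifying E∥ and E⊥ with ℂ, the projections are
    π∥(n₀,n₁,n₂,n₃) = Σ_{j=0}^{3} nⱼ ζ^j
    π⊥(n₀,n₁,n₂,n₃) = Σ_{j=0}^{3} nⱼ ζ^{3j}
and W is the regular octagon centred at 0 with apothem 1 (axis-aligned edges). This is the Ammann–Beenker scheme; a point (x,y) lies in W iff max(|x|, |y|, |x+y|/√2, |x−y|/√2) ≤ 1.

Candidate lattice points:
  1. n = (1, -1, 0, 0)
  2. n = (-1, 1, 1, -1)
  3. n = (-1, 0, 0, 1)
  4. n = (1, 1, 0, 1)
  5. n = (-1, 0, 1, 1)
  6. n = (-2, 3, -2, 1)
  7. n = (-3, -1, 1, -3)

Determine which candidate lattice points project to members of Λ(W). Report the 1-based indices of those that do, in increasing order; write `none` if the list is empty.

π⊥(n) = n₀ + n₁ζ³ + n₂ζ⁶ + n₃ζ⁹ where ζ = e^{iπ/4}.
candidate 1: n = (1, -1, 0, 0) → π⊥ ≈ (+1.707107, -0.707107); max(|x|,|y|,|x±y|/√2) = 1.707107 > 1 ⇒ ∉ W
candidate 2: n = (-1, 1, 1, -1) → π⊥ ≈ (-2.414214, -1.000000); max(|x|,|y|,|x±y|/√2) = 2.414214 > 1 ⇒ ∉ W
candidate 3: n = (-1, 0, 0, 1) → π⊥ ≈ (-0.292893, +0.707107); max(|x|,|y|,|x±y|/√2) = 0.707107 ≤ 1 ⇒ ∈ W
candidate 4: n = (1, 1, 0, 1) → π⊥ ≈ (+1.000000, +1.414214); max(|x|,|y|,|x±y|/√2) = 1.707107 > 1 ⇒ ∉ W
candidate 5: n = (-1, 0, 1, 1) → π⊥ ≈ (-0.292893, -0.292893); max(|x|,|y|,|x±y|/√2) = 0.414214 ≤ 1 ⇒ ∈ W
candidate 6: n = (-2, 3, -2, 1) → π⊥ ≈ (-3.414214, +4.828427); max(|x|,|y|,|x±y|/√2) = 5.828427 > 1 ⇒ ∉ W
candidate 7: n = (-3, -1, 1, -3) → π⊥ ≈ (-4.414214, -3.828427); max(|x|,|y|,|x±y|/√2) = 5.828427 > 1 ⇒ ∉ W

3, 5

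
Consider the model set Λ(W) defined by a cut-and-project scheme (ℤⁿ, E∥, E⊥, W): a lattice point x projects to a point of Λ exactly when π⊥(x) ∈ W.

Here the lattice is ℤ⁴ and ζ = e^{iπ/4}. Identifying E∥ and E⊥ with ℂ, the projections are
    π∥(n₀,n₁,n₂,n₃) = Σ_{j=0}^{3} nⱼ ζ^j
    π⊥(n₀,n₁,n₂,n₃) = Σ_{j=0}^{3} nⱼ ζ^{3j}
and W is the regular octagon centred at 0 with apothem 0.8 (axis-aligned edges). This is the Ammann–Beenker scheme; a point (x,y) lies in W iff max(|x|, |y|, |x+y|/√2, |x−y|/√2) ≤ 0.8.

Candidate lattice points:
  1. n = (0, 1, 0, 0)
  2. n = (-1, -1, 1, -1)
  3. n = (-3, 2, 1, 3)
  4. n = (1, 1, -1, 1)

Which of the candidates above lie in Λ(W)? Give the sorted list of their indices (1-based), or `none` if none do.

none

With ζ = e^{iπ/4} the internal vectors are ζ^0,ζ^3,ζ^6,ζ^9.
#1 (0, 1, 0, 0): internal (-0.7071, 0.7071); octagon support 1.0000 vs apothem 0.8 → ∉ W
#2 (-1, -1, 1, -1): internal (-1.0000, -2.4142); octagon support 2.4142 vs apothem 0.8 → ∉ W
#3 (-3, 2, 1, 3): internal (-2.2929, 2.5355); octagon support 3.4142 vs apothem 0.8 → ∉ W
#4 (1, 1, -1, 1): internal (1.0000, 2.4142); octagon support 2.4142 vs apothem 0.8 → ∉ W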